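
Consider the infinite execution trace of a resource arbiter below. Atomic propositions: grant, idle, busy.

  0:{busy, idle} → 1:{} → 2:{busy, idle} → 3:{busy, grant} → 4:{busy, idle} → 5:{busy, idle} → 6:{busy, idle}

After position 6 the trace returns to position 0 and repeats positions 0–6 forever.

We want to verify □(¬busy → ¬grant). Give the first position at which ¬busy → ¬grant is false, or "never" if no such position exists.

¬busy → ¬grant holds at every position 0..6, and those are all the positions the trace ever visits, so the invariant □(¬busy → ¬grant) is never violated.

never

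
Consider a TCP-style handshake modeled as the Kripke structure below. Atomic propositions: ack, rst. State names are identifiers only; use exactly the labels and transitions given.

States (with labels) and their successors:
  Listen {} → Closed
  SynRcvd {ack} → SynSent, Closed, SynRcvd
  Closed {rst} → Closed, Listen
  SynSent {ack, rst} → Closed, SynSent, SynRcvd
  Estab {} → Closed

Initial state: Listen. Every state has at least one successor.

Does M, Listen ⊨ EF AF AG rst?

States satisfying AF AG rst: ∅.
States satisfying EF AF AG rst: ∅.
No suitable path/successor from Listen witnesses the formula.
Listen ∉ Sat(EF AF AG rst).

No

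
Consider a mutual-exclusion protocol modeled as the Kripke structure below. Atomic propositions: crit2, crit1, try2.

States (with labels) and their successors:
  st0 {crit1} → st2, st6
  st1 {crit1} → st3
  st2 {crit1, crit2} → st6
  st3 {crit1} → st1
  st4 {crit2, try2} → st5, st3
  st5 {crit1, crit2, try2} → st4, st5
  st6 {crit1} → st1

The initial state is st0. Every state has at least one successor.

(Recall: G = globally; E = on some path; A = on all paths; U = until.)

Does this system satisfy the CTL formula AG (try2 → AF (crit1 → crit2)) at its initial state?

States satisfying try2 → AF (crit1 → crit2): {st0, st1, st2, st3, st4, st5, st6}.
States satisfying AG (try2 → AF (crit1 → crit2)): {st0, st1, st2, st3, st4, st5, st6}.
Every state reachable from st0 satisfies try2 → AF (crit1 → crit2).
st0 ∈ Sat(AG (try2 → AF (crit1 → crit2))).

Satisfied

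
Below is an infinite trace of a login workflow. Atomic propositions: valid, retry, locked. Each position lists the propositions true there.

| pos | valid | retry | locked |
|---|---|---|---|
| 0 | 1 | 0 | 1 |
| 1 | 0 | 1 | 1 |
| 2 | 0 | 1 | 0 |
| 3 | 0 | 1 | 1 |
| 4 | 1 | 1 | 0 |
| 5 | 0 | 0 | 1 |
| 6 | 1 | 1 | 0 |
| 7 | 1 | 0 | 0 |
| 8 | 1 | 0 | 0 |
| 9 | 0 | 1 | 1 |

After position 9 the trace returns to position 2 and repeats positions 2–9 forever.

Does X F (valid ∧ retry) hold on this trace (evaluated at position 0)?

The position after 0 is 1; F (valid ∧ retry) is true there.

Satisfied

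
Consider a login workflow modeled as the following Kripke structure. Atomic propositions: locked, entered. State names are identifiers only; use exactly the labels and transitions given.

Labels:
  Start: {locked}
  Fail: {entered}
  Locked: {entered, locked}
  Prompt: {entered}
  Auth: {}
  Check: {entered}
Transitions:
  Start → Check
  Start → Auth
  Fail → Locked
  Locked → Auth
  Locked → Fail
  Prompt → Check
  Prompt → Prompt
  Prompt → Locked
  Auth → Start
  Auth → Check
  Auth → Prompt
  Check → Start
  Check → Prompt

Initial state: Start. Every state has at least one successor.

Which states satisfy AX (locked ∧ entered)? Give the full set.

{Fail}

States satisfying locked ∧ entered: {Locked}.
States satisfying AX (locked ∧ entered): {Fail}.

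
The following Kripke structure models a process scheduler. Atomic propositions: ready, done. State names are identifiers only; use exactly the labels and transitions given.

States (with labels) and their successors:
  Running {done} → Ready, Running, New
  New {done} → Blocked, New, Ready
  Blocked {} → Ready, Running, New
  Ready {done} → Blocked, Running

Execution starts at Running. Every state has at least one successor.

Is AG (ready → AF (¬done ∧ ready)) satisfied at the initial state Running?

Yes

States satisfying ready → AF (¬done ∧ ready): {Running, New, Blocked, Ready}.
States satisfying AG (ready → AF (¬done ∧ ready)): {Running, New, Blocked, Ready}.
Every state reachable from Running satisfies ready → AF (¬done ∧ ready).
Running ∈ Sat(AG (ready → AF (¬done ∧ ready))).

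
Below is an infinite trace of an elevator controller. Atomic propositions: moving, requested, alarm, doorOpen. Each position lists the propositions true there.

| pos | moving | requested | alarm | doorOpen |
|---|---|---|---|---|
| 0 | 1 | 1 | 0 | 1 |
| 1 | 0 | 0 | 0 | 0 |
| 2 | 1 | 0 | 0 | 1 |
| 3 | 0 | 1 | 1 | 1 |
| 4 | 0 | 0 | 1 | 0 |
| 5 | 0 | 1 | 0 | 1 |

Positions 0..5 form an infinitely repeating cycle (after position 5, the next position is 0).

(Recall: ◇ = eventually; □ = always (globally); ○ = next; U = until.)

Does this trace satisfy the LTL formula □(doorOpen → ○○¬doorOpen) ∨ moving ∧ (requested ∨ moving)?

Holds

doorOpen → ○○¬doorOpen must hold at every position from 0 onward. It fails at position 0, so □(doorOpen → ○○¬doorOpen) is false.
Positions where doorOpen holds: 0, 2, 3, 5.
Check ○○¬doorOpen at each: 0→fails, 2→ok, 3→fails, 5→ok.
At position 0: □(doorOpen → ○○¬doorOpen) is false; moving ∧ (requested ∨ moving) is true; so □(doorOpen → ○○¬doorOpen) ∨ moving ∧ (requested ∨ moving) is true.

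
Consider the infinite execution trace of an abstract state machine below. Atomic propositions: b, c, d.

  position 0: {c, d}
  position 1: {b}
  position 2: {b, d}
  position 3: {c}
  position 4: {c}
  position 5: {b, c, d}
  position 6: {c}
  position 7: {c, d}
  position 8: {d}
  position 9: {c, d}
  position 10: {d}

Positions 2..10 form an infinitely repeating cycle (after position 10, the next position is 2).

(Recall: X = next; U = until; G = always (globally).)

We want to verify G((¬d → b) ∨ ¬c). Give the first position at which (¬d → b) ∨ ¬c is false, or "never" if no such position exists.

Check (¬d → b) ∨ ¬c at each position in order: 0 ✓, 1 ✓, 2 ✓.
At position 3 the labels are {c}, so (¬d → b) ∨ ¬c is false there. This is the first violation.

3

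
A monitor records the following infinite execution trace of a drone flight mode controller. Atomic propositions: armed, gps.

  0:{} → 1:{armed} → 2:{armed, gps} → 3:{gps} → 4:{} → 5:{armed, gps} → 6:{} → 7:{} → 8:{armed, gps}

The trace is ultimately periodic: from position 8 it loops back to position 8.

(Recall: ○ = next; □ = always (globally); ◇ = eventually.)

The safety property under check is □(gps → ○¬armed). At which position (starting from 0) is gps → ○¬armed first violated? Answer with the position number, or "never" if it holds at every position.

8

Check gps → ○¬armed at each position in order: 0 ✓, 1 ✓, 2 ✓, 3 ✓, 4 ✓, 5 ✓, 6 ✓, 7 ✓.
At position 8 the labels are {armed, gps} and the next position 8 has {armed, gps}, so gps → ○¬armed is false there. This is the first violation.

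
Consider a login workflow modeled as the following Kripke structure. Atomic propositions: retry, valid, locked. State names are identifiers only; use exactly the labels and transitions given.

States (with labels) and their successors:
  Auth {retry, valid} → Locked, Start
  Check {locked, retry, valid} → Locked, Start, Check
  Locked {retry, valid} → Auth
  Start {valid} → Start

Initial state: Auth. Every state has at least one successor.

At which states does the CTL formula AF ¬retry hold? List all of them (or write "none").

{Start}

States satisfying ¬retry: {Start}.
States satisfying AF ¬retry: {Start}.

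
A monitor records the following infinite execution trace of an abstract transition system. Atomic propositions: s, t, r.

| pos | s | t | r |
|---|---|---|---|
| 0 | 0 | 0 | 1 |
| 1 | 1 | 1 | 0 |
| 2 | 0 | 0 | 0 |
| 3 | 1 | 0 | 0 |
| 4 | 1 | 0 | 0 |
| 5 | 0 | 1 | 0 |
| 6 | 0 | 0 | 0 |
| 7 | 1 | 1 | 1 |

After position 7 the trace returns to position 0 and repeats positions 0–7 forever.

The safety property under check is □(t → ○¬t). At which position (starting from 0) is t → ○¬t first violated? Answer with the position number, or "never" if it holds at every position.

never

t → ○¬t holds at every position 0..7, and those are all the positions the trace ever visits, so the invariant □(t → ○¬t) is never violated.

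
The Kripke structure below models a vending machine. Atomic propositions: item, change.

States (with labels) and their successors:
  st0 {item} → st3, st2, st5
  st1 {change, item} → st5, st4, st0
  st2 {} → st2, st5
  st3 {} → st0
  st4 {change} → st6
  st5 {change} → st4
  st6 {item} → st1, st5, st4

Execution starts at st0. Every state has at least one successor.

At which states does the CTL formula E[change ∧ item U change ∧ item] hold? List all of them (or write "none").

States satisfying change ∧ item: {st1}.
States satisfying E[change ∧ item U change ∧ item]: {st1}.

{st1}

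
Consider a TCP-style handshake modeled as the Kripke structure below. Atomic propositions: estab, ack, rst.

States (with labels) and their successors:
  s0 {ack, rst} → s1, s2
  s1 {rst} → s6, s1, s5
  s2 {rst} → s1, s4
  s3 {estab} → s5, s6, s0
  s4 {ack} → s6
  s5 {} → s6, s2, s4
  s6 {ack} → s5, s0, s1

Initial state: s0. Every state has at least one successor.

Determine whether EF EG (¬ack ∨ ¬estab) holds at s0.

States satisfying EG (¬ack ∨ ¬estab): {s0, s1, s2, s3, s4, s5, s6}.
States satisfying EF EG (¬ack ∨ ¬estab): {s0, s1, s2, s3, s4, s5, s6}.
Some path from s0 reaches a state where EG (¬ack ∨ ¬estab) holds.
s0 ∈ Sat(EF EG (¬ack ∨ ¬estab)).

Satisfied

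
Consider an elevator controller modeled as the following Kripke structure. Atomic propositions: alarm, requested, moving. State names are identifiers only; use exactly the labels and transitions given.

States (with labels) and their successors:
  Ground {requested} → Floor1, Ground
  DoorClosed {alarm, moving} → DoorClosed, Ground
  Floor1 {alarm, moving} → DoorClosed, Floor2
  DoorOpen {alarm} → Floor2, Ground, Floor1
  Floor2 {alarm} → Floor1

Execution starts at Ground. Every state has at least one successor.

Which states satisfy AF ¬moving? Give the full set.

States satisfying ¬moving: {Ground, DoorOpen, Floor2}.
States satisfying AF ¬moving: {Ground, DoorOpen, Floor2}.

{Ground, DoorOpen, Floor2}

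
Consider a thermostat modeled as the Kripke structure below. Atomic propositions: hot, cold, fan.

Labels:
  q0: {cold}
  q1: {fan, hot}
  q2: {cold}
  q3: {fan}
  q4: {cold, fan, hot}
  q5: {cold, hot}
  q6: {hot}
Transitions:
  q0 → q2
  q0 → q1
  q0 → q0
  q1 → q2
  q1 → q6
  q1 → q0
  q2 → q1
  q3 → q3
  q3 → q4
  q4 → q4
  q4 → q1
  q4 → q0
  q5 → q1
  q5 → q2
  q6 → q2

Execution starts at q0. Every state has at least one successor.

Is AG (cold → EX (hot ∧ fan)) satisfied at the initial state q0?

Satisfied

States satisfying cold → EX (hot ∧ fan): {q0, q1, q2, q3, q4, q5, q6}.
States satisfying AG (cold → EX (hot ∧ fan)): {q0, q1, q2, q3, q4, q5, q6}.
Every state reachable from q0 satisfies cold → EX (hot ∧ fan).
q0 ∈ Sat(AG (cold → EX (hot ∧ fan))).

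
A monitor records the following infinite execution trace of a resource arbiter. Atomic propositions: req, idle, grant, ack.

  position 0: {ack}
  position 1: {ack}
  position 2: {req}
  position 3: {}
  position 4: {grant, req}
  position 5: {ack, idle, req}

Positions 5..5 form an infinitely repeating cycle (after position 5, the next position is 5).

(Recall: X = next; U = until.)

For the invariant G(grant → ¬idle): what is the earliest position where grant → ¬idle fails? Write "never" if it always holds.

grant → ¬idle holds at every position 0..5, and those are all the positions the trace ever visits, so the invariant G(grant → ¬idle) is never violated.

never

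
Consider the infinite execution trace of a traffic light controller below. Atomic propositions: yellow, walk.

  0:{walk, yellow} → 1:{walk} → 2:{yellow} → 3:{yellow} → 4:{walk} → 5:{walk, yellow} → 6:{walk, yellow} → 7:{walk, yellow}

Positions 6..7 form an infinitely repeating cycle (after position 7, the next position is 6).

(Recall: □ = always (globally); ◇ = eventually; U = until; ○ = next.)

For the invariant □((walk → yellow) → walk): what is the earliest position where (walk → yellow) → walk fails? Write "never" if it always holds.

2

Check (walk → yellow) → walk at each position in order: 0 ✓, 1 ✓.
At position 2 the labels are {yellow}, so (walk → yellow) → walk is false there. This is the first violation.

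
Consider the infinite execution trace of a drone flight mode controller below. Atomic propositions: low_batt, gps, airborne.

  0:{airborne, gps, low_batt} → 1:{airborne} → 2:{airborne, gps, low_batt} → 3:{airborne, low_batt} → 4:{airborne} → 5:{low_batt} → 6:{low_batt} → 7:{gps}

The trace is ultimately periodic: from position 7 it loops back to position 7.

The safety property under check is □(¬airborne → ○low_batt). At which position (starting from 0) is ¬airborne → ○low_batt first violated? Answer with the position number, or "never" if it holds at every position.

6

Check ¬airborne → ○low_batt at each position in order: 0 ✓, 1 ✓, 2 ✓, 3 ✓, 4 ✓, 5 ✓.
At position 6 the labels are {low_batt} and the next position 7 has {gps}, so ¬airborne → ○low_batt is false there. This is the first violation.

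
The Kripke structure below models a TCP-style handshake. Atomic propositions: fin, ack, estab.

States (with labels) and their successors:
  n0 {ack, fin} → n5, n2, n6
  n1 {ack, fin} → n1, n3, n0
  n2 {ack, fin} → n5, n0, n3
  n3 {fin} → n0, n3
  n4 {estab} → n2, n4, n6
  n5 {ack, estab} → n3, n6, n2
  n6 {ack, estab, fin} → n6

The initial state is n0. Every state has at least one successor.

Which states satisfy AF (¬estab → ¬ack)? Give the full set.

{n3, n4, n5, n6}

States satisfying ¬estab → ¬ack: {n3, n4, n5, n6}.
States satisfying AF (¬estab → ¬ack): {n3, n4, n5, n6}.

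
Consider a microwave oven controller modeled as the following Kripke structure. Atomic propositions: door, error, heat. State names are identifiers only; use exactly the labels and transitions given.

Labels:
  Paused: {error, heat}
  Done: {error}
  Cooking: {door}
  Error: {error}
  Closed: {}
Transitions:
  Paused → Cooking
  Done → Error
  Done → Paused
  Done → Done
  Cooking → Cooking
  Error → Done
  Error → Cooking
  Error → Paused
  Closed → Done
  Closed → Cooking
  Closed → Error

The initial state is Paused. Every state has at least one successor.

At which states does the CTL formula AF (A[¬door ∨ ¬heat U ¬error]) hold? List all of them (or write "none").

{Paused, Cooking, Closed}

States satisfying A[¬door ∨ ¬heat U ¬error]: {Paused, Cooking, Closed}.
States satisfying AF (A[¬door ∨ ¬heat U ¬error]): {Paused, Cooking, Closed}.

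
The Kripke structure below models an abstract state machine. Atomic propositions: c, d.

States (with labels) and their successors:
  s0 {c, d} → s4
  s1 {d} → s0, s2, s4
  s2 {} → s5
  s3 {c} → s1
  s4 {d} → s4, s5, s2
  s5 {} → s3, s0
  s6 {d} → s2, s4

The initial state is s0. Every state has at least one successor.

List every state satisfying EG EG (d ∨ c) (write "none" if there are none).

States satisfying EG (d ∨ c): {s0, s1, s3, s4, s6}.
States satisfying EG EG (d ∨ c): {s0, s1, s3, s4, s6}.

{s0, s1, s3, s4, s6}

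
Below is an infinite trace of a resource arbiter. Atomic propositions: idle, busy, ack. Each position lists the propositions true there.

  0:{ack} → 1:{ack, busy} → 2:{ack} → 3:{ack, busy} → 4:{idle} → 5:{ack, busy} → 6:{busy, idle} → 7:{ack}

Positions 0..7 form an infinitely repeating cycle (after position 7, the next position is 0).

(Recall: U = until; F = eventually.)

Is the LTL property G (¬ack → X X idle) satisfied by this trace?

Does not hold

¬ack → X X idle must hold at every position from 0 onward. It fails at position 6, so G (¬ack → X X idle) is false.
Positions where ¬ack holds: 4, 6.
Check X X idle at each: 4→ok, 6→fails.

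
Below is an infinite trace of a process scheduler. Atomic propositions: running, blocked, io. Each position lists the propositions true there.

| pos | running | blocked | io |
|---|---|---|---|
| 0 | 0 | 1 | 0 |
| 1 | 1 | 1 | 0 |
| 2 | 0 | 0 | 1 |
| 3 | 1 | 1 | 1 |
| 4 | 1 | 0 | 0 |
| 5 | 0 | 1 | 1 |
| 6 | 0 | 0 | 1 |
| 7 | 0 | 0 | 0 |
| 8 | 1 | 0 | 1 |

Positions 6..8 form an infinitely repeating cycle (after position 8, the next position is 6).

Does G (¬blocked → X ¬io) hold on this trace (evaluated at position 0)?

¬blocked → X ¬io must hold at every position from 0 onward. It fails at position 2, so G (¬blocked → X ¬io) is false.
Positions where ¬blocked holds: 2, 4, 6, 7, 8.
Check X ¬io at each: 2→fails, 4→fails, 6→ok, 7→fails, 8→fails.

No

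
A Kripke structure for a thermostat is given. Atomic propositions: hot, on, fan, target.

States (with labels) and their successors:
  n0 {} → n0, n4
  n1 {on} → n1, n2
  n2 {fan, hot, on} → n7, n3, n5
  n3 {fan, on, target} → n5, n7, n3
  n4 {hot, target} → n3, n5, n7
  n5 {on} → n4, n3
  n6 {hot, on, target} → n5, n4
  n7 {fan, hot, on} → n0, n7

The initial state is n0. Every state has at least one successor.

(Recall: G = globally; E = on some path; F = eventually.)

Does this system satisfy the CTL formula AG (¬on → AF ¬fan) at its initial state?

Satisfied

States satisfying ¬on → AF ¬fan: {n0, n1, n2, n3, n4, n5, n6, n7}.
States satisfying AG (¬on → AF ¬fan): {n0, n1, n2, n3, n4, n5, n6, n7}.
Every state reachable from n0 satisfies ¬on → AF ¬fan.
n0 ∈ Sat(AG (¬on → AF ¬fan)).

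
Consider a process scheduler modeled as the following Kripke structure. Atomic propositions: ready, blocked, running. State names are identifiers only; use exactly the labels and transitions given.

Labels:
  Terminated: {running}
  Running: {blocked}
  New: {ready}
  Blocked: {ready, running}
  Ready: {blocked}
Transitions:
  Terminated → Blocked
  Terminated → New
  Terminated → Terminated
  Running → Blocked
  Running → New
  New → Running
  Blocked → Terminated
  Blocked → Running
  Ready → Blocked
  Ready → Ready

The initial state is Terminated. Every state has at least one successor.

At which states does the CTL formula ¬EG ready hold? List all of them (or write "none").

States satisfying ready: {New, Blocked}.
States satisfying EG ready: ∅.
States satisfying ¬EG ready: {Terminated, Running, New, Blocked, Ready}.

{Terminated, Running, New, Blocked, Ready}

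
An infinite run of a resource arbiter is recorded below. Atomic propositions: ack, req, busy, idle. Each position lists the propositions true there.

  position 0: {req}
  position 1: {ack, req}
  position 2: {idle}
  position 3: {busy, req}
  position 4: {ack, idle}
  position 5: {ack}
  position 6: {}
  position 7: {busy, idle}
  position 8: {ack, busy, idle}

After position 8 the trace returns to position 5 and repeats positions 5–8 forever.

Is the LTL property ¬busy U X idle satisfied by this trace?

Yes

Walking from position 0: X idle first holds at position 1, and ¬busy holds at every earlier position along the way, so ¬busy U X idle holds.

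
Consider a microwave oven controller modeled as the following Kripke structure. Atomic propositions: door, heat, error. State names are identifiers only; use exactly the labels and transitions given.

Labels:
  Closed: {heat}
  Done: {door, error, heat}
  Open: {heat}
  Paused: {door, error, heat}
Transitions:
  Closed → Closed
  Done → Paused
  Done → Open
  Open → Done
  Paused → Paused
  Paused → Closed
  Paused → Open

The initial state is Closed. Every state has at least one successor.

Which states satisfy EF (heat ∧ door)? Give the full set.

{Done, Open, Paused}

States satisfying heat ∧ door: {Done, Paused}.
States satisfying EF (heat ∧ door): {Done, Open, Paused}.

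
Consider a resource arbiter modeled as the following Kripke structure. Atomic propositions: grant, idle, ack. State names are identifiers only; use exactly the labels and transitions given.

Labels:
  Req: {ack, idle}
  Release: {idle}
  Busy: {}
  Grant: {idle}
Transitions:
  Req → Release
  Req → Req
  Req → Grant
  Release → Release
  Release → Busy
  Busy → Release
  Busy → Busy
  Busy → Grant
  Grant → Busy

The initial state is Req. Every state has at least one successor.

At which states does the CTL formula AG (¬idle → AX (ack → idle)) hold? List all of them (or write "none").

{Req, Release, Busy, Grant}

States satisfying ¬idle → AX (ack → idle): {Req, Release, Busy, Grant}.
States satisfying AG (¬idle → AX (ack → idle)): {Req, Release, Busy, Grant}.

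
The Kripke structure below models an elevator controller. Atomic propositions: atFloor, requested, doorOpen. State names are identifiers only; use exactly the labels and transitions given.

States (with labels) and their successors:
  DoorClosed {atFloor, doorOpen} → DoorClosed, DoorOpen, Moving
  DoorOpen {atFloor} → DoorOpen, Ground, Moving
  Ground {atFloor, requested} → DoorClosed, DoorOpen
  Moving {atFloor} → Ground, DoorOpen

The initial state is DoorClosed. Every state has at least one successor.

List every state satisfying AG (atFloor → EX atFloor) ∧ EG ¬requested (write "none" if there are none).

States satisfying atFloor → EX atFloor: {DoorClosed, DoorOpen, Ground, Moving}.
States satisfying AG (atFloor → EX atFloor): {DoorClosed, DoorOpen, Ground, Moving}.
States satisfying ¬requested: {DoorClosed, DoorOpen, Moving}.
States satisfying EG ¬requested: {DoorClosed, DoorOpen, Moving}.
States satisfying AG (atFloor → EX atFloor) ∧ EG ¬requested: {DoorClosed, DoorOpen, Moving}.

{DoorClosed, DoorOpen, Moving}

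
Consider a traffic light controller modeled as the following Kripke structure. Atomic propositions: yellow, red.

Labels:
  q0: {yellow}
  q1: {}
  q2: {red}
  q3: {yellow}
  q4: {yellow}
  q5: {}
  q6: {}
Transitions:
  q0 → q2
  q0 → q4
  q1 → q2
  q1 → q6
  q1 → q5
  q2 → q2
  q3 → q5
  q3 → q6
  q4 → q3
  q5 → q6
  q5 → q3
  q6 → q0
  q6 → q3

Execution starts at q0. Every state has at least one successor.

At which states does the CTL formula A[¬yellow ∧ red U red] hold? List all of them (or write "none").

{q2}

States satisfying ¬yellow ∧ red: {q2}.
States satisfying red: {q2}.
States satisfying A[¬yellow ∧ red U red]: {q2}.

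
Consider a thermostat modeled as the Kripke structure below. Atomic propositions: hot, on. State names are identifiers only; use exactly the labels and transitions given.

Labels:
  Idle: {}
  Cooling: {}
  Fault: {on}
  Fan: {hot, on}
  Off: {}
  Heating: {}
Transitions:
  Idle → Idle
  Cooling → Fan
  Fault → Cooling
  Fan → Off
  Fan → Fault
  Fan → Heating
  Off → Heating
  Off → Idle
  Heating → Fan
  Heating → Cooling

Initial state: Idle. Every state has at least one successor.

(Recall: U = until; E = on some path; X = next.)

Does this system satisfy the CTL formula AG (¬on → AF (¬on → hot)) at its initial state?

Does not hold

States satisfying ¬on → AF (¬on → hot): {Cooling, Fault, Fan, Heating}.
States satisfying AG (¬on → AF (¬on → hot)): ∅.
Idle is reachable from Idle and violates ¬on → AF (¬on → hot), so AG fails at Idle.
Idle ∉ Sat(AG (¬on → AF (¬on → hot))).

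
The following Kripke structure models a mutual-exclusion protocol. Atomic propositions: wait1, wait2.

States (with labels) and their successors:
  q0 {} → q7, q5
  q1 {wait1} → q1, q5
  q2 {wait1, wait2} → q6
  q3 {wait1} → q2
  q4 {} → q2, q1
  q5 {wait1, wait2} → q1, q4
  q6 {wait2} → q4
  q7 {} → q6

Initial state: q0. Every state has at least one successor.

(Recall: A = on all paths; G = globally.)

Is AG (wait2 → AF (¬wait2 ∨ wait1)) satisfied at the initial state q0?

States satisfying wait2 → AF (¬wait2 ∨ wait1): {q0, q1, q2, q3, q4, q5, q6, q7}.
States satisfying AG (wait2 → AF (¬wait2 ∨ wait1)): {q0, q1, q2, q3, q4, q5, q6, q7}.
Every state reachable from q0 satisfies wait2 → AF (¬wait2 ∨ wait1).
q0 ∈ Sat(AG (wait2 → AF (¬wait2 ∨ wait1))).

Holds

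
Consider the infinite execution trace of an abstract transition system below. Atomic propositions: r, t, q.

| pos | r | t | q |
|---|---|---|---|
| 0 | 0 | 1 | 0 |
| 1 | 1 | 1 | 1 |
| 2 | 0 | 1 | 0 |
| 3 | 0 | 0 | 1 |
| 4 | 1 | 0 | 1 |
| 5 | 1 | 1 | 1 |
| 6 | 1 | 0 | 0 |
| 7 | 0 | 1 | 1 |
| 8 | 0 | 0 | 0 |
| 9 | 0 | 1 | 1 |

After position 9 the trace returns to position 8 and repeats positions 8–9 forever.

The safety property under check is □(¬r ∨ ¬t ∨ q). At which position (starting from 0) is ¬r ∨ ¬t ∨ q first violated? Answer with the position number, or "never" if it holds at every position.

¬r ∨ ¬t ∨ q holds at every position 0..9, and those are all the positions the trace ever visits, so the invariant □(¬r ∨ ¬t ∨ q) is never violated.

never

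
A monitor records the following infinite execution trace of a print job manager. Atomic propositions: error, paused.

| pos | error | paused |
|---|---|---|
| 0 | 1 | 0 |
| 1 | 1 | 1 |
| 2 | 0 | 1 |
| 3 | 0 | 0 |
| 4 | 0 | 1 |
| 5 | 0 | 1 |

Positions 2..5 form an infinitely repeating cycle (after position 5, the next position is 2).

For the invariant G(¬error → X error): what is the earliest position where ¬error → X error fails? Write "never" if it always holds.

2

Check ¬error → X error at each position in order: 0 ✓, 1 ✓.
At position 2 the labels are {paused} and the next position 3 has {}, so ¬error → X error is false there. This is the first violation.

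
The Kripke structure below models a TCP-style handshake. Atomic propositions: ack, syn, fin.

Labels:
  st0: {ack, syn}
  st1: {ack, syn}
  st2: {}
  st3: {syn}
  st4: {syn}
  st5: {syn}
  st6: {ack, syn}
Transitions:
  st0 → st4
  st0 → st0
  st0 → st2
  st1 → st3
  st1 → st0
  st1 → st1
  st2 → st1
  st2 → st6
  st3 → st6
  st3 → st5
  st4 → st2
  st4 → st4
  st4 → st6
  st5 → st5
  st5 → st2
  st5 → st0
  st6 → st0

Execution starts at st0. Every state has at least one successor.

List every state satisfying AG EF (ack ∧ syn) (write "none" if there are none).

{st0, st1, st2, st3, st4, st5, st6}

States satisfying EF (ack ∧ syn): {st0, st1, st2, st3, st4, st5, st6}.
States satisfying AG EF (ack ∧ syn): {st0, st1, st2, st3, st4, st5, st6}.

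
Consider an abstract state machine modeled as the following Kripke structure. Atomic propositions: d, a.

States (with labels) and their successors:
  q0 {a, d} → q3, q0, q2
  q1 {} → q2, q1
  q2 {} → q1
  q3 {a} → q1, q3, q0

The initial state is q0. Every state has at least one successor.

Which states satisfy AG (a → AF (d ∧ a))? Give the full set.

{q1, q2}

States satisfying a → AF (d ∧ a): {q0, q1, q2}.
States satisfying AG (a → AF (d ∧ a)): {q1, q2}.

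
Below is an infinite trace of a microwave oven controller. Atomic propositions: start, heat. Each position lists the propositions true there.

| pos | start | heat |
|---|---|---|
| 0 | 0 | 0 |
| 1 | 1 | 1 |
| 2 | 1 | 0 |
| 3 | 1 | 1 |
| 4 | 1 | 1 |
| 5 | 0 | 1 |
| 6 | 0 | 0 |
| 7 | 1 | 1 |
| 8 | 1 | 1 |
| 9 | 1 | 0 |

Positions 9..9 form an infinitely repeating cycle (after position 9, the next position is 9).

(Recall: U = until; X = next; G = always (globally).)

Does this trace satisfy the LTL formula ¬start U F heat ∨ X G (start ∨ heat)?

Walking from position 0: F heat first holds at position 0, and ¬start holds at every earlier position along the way, so ¬start U F heat holds.
The position after 0 is 1; G (start ∨ heat) is false there.
At position 0: ¬start U F heat is true; X G (start ∨ heat) is false; so ¬start U F heat ∨ X G (start ∨ heat) is true.

Holds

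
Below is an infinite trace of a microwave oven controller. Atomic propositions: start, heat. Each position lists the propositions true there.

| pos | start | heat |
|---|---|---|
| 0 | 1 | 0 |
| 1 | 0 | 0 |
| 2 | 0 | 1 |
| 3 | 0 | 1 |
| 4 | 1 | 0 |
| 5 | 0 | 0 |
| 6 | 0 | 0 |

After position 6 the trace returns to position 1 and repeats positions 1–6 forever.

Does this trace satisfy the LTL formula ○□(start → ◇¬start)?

Holds

The position after 0 is 1; □(start → ◇¬start) is true there.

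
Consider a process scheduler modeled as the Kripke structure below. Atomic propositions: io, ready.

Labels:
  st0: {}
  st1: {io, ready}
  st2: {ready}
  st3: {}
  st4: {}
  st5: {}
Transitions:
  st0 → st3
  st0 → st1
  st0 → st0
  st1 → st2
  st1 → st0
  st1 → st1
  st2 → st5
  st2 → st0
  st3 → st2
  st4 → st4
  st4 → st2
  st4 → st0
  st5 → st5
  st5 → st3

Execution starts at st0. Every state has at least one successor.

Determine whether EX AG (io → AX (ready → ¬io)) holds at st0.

States satisfying AG (io → AX (ready → ¬io)): ∅.
States satisfying EX AG (io → AX (ready → ¬io)): ∅.
No suitable path/successor from st0 witnesses the formula.
st0 ∉ Sat(EX AG (io → AX (ready → ¬io))).

Does not hold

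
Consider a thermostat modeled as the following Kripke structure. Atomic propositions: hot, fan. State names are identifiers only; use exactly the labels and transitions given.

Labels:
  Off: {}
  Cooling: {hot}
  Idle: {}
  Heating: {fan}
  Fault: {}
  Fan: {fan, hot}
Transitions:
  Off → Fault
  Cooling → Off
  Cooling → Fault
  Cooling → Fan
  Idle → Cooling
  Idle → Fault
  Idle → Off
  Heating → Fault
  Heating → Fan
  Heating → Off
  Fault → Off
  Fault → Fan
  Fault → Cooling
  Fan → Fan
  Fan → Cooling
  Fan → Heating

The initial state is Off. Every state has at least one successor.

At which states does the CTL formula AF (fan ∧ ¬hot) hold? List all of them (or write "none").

{Heating}

States satisfying fan ∧ ¬hot: {Heating}.
States satisfying AF (fan ∧ ¬hot): {Heating}.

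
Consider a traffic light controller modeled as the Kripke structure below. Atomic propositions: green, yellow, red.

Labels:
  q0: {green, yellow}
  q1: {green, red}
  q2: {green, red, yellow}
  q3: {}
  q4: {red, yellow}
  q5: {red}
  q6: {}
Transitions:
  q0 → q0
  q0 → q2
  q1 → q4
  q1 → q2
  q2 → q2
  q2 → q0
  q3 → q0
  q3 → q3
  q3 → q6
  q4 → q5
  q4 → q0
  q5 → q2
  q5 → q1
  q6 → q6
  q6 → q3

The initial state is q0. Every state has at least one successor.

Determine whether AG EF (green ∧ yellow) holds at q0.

States satisfying EF (green ∧ yellow): {q0, q1, q2, q3, q4, q5, q6}.
States satisfying AG EF (green ∧ yellow): {q0, q1, q2, q3, q4, q5, q6}.
Every state reachable from q0 satisfies EF (green ∧ yellow).
q0 ∈ Sat(AG EF (green ∧ yellow)).

Holds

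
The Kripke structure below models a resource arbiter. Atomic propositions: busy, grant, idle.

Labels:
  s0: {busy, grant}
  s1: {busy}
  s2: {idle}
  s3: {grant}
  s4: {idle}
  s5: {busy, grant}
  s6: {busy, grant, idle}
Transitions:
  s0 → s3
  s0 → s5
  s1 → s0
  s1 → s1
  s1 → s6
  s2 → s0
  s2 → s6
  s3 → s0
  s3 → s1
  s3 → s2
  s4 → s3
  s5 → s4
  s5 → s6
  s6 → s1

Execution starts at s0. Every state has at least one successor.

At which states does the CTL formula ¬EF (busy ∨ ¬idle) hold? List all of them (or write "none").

States satisfying busy ∨ ¬idle: {s0, s1, s3, s5, s6}.
States satisfying EF (busy ∨ ¬idle): {s0, s1, s2, s3, s4, s5, s6}.
States satisfying ¬EF (busy ∨ ¬idle): ∅.

none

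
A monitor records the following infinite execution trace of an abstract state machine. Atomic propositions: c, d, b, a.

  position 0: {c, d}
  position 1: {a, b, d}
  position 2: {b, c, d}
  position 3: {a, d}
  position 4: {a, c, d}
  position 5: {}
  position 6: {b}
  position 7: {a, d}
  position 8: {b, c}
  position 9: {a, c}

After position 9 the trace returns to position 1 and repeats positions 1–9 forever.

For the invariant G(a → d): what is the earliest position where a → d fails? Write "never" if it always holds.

Check a → d at each position in order: 0 ✓, 1 ✓, 2 ✓, 3 ✓, 4 ✓, 5 ✓, 6 ✓, 7 ✓, 8 ✓.
At position 9 the labels are {a, c}, so a → d is false there. This is the first violation.

9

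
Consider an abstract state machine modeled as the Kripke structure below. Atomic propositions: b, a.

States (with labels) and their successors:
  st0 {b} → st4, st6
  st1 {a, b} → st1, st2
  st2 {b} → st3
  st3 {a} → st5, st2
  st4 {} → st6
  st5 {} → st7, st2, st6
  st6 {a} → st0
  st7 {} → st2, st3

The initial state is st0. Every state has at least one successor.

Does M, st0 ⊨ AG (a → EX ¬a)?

Yes

States satisfying a → EX ¬a: {st0, st1, st2, st3, st4, st5, st6, st7}.
States satisfying AG (a → EX ¬a): {st0, st1, st2, st3, st4, st5, st6, st7}.
Every state reachable from st0 satisfies a → EX ¬a.
st0 ∈ Sat(AG (a → EX ¬a)).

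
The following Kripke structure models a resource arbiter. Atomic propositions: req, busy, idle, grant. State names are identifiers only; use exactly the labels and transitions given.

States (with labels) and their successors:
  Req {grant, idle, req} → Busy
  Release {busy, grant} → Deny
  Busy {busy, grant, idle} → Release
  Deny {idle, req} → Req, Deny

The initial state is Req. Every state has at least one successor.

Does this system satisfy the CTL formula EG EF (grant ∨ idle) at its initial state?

Satisfied

States satisfying EF (grant ∨ idle): {Req, Release, Busy, Deny}.
States satisfying EG EF (grant ∨ idle): {Req, Release, Busy, Deny}.
Req ∈ Sat(EG EF (grant ∨ idle)).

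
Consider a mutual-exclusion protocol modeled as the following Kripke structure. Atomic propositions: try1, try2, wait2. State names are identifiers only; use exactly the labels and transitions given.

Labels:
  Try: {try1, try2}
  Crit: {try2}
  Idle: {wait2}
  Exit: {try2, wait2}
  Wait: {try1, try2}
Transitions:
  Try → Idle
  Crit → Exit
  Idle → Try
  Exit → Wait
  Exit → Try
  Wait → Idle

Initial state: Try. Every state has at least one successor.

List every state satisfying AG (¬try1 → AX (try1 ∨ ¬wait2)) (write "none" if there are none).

States satisfying ¬try1 → AX (try1 ∨ ¬wait2): {Try, Idle, Exit, Wait}.
States satisfying AG (¬try1 → AX (try1 ∨ ¬wait2)): {Try, Idle, Exit, Wait}.

{Try, Idle, Exit, Wait}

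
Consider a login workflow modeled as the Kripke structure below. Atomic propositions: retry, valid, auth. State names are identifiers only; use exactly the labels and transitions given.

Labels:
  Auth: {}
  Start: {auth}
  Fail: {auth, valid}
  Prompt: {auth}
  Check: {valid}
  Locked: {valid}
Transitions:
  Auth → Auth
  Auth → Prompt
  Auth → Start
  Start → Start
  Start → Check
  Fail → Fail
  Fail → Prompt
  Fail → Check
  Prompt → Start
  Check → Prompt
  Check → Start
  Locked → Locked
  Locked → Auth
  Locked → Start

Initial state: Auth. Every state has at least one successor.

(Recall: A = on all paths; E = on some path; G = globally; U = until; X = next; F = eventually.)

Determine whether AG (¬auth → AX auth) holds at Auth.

No

States satisfying ¬auth → AX auth: {Start, Fail, Prompt, Check}.
States satisfying AG (¬auth → AX auth): {Start, Fail, Prompt, Check}.
Auth is reachable from Auth and violates ¬auth → AX auth, so AG fails at Auth.
Auth ∉ Sat(AG (¬auth → AX auth)).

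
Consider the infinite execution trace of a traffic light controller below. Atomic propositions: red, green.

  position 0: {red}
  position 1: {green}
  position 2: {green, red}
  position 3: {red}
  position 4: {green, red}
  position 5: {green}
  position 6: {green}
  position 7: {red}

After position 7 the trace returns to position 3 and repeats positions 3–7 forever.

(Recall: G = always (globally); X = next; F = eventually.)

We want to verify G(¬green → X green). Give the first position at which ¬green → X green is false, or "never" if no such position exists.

7

Check ¬green → X green at each position in order: 0 ✓, 1 ✓, 2 ✓, 3 ✓, 4 ✓, 5 ✓, 6 ✓.
At position 7 the labels are {red} and the next position 3 has {red}, so ¬green → X green is false there. This is the first violation.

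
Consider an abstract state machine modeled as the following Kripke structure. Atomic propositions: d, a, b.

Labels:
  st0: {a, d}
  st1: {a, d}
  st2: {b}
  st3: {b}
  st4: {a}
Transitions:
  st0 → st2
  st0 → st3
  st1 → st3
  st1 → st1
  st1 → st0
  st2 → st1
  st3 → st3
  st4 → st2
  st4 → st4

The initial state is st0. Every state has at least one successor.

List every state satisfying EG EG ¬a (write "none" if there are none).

States satisfying EG ¬a: {st3}.
States satisfying EG EG ¬a: {st3}.

{st3}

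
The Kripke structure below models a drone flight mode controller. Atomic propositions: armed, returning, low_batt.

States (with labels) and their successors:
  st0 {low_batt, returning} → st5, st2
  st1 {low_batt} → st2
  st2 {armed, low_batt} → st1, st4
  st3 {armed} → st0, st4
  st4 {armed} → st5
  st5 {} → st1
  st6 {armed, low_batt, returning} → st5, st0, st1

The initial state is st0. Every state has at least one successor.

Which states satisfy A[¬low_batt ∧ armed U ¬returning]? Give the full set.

States satisfying ¬low_batt ∧ armed: {st3, st4}.
States satisfying ¬returning: {st1, st2, st3, st4, st5}.
States satisfying A[¬low_batt ∧ armed U ¬returning]: {st1, st2, st3, st4, st5}.

{st1, st2, st3, st4, st5}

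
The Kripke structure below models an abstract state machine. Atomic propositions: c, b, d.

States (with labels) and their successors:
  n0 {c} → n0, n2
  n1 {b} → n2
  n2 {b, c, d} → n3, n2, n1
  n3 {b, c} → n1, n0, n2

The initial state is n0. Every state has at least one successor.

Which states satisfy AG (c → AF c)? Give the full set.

{n0, n1, n2, n3}

States satisfying c → AF c: {n0, n1, n2, n3}.
States satisfying AG (c → AF c): {n0, n1, n2, n3}.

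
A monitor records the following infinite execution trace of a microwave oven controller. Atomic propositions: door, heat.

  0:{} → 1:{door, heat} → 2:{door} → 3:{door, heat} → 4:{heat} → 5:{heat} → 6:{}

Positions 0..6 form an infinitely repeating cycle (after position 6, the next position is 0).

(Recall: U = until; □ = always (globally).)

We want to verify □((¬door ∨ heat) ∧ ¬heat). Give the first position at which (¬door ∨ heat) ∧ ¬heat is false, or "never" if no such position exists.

1

Check (¬door ∨ heat) ∧ ¬heat at each position in order: 0 ✓.
At position 1 the labels are {door, heat}, so (¬door ∨ heat) ∧ ¬heat is false there. This is the first violation.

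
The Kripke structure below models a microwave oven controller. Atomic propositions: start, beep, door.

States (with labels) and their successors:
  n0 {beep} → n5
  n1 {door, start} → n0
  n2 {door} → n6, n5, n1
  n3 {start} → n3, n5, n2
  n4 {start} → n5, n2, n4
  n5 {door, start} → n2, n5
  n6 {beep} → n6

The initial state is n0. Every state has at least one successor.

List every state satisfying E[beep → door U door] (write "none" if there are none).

{n1, n2, n3, n4, n5}

States satisfying beep → door: {n1, n2, n3, n4, n5}.
States satisfying door: {n1, n2, n5}.
States satisfying E[beep → door U door]: {n1, n2, n3, n4, n5}.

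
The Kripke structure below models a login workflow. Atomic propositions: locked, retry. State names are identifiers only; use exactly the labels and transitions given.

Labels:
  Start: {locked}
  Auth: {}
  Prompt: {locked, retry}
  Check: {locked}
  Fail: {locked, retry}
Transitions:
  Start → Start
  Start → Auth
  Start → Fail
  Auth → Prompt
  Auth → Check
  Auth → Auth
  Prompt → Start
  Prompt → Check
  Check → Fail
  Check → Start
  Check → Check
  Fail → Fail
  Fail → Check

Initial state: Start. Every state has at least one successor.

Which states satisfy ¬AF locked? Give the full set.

{Auth}

States satisfying locked: {Start, Prompt, Check, Fail}.
States satisfying AF locked: {Start, Prompt, Check, Fail}.
States satisfying ¬AF locked: {Auth}.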